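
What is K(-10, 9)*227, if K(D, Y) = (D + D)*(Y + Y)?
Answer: -81720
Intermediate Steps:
K(D, Y) = 4*D*Y (K(D, Y) = (2*D)*(2*Y) = 4*D*Y)
K(-10, 9)*227 = (4*(-10)*9)*227 = -360*227 = -81720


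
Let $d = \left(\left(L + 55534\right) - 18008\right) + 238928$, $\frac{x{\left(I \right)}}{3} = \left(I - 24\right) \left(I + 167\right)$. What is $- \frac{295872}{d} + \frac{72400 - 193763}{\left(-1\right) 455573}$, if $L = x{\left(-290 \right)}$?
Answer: $- \frac{1362158789}{2792662490} \approx -0.48776$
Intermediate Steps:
$x{\left(I \right)} = 3 \left(-24 + I\right) \left(167 + I\right)$ ($x{\left(I \right)} = 3 \left(I - 24\right) \left(I + 167\right) = 3 \left(-24 + I\right) \left(167 + I\right)$)
$L = 115866$ ($L = -12024 + 3 \left(-290\right)^{2} + 429 \left(-290\right) = -12024 + 3 \cdot 84100 - 124410 = -12024 + 252300 - 124410 = 115866$)
$d = 392320$ ($d = \left(\left(115866 + 55534\right) - 18008\right) + 238928 = \left(171400 - 18008\right) + 238928 = 153392 + 238928 = 392320$)
$- \frac{295872}{d} + \frac{72400 - 193763}{\left(-1\right) 455573} = - \frac{295872}{392320} + \frac{72400 - 193763}{\left(-1\right) 455573} = \left(-295872\right) \frac{1}{392320} - \frac{121363}{-455573} = - \frac{4623}{6130} - - \frac{121363}{455573} = - \frac{4623}{6130} + \frac{121363}{455573} = - \frac{1362158789}{2792662490}$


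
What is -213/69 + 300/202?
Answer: -3721/2323 ≈ -1.6018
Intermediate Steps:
-213/69 + 300/202 = -213*1/69 + 300*(1/202) = -71/23 + 150/101 = -3721/2323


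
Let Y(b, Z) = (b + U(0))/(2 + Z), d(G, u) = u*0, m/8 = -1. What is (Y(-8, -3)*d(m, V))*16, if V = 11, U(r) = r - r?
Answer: 0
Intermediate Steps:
U(r) = 0
m = -8 (m = 8*(-1) = -8)
d(G, u) = 0
Y(b, Z) = b/(2 + Z) (Y(b, Z) = (b + 0)/(2 + Z) = b/(2 + Z))
(Y(-8, -3)*d(m, V))*16 = (-8/(2 - 3)*0)*16 = (-8/(-1)*0)*16 = (-8*(-1)*0)*16 = (8*0)*16 = 0*16 = 0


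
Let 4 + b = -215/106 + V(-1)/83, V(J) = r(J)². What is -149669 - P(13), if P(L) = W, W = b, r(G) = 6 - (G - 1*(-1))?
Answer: -1316738641/8798 ≈ -1.4966e+5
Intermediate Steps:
r(G) = 5 - G (r(G) = 6 - (G + 1) = 6 - (1 + G) = 6 + (-1 - G) = 5 - G)
V(J) = (5 - J)²
b = -49221/8798 (b = -4 + (-215/106 + (-5 - 1)²/83) = -4 + (-215*1/106 + (-6)²*(1/83)) = -4 + (-215/106 + 36*(1/83)) = -4 + (-215/106 + 36/83) = -4 - 14029/8798 = -49221/8798 ≈ -5.5946)
W = -49221/8798 ≈ -5.5946
P(L) = -49221/8798
-149669 - P(13) = -149669 - 1*(-49221/8798) = -149669 + 49221/8798 = -1316738641/8798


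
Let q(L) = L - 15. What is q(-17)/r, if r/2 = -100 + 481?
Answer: -16/381 ≈ -0.041995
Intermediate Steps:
q(L) = -15 + L
r = 762 (r = 2*(-100 + 481) = 2*381 = 762)
q(-17)/r = (-15 - 17)/762 = -32*1/762 = -16/381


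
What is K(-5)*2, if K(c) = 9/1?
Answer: 18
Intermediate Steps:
K(c) = 9 (K(c) = 9*1 = 9)
K(-5)*2 = 9*2 = 18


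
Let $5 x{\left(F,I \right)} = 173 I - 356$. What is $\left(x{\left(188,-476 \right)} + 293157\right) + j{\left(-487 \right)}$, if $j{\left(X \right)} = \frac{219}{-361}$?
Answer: $\frac{499291146}{1805} \approx 2.7662 \cdot 10^{5}$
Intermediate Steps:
$x{\left(F,I \right)} = - \frac{356}{5} + \frac{173 I}{5}$ ($x{\left(F,I \right)} = \frac{173 I - 356}{5} = \frac{-356 + 173 I}{5} = - \frac{356}{5} + \frac{173 I}{5}$)
$j{\left(X \right)} = - \frac{219}{361}$ ($j{\left(X \right)} = 219 \left(- \frac{1}{361}\right) = - \frac{219}{361}$)
$\left(x{\left(188,-476 \right)} + 293157\right) + j{\left(-487 \right)} = \left(\left(- \frac{356}{5} + \frac{173}{5} \left(-476\right)\right) + 293157\right) - \frac{219}{361} = \left(\left(- \frac{356}{5} - \frac{82348}{5}\right) + 293157\right) - \frac{219}{361} = \left(- \frac{82704}{5} + 293157\right) - \frac{219}{361} = \frac{1383081}{5} - \frac{219}{361} = \frac{499291146}{1805}$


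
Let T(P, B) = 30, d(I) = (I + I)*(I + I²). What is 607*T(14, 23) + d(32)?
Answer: 85794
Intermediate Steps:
d(I) = 2*I*(I + I²) (d(I) = (2*I)*(I + I²) = 2*I*(I + I²))
607*T(14, 23) + d(32) = 607*30 + 2*32²*(1 + 32) = 18210 + 2*1024*33 = 18210 + 67584 = 85794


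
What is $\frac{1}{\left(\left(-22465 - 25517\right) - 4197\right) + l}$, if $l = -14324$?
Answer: $- \frac{1}{66503} \approx -1.5037 \cdot 10^{-5}$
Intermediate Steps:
$\frac{1}{\left(\left(-22465 - 25517\right) - 4197\right) + l} = \frac{1}{\left(\left(-22465 - 25517\right) - 4197\right) - 14324} = \frac{1}{\left(-47982 - 4197\right) - 14324} = \frac{1}{-52179 - 14324} = \frac{1}{-66503} = - \frac{1}{66503}$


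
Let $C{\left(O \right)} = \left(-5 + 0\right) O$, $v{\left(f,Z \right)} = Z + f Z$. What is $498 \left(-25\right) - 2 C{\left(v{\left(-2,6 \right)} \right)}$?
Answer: $-12510$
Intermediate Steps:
$v{\left(f,Z \right)} = Z + Z f$
$C{\left(O \right)} = - 5 O$
$498 \left(-25\right) - 2 C{\left(v{\left(-2,6 \right)} \right)} = 498 \left(-25\right) - 2 \left(- 5 \cdot 6 \left(1 - 2\right)\right) = -12450 - 2 \left(- 5 \cdot 6 \left(-1\right)\right) = -12450 - 2 \left(\left(-5\right) \left(-6\right)\right) = -12450 - 60 = -12510$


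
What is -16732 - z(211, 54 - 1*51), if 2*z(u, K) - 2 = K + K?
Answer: -16736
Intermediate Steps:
z(u, K) = 1 + K (z(u, K) = 1 + (K + K)/2 = 1 + (2*K)/2 = 1 + K)
-16732 - z(211, 54 - 1*51) = -16732 - (1 + (54 - 1*51)) = -16732 - (1 + (54 - 51)) = -16732 - (1 + 3) = -16732 - 1*4 = -16732 - 4 = -16736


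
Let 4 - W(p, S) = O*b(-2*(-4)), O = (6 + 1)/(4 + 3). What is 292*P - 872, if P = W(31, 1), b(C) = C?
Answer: -2040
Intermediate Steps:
O = 1 (O = 7/7 = 7*(⅐) = 1)
W(p, S) = -4 (W(p, S) = 4 - (-2*(-4)) = 4 - 8 = -4)
P = -4
292*P - 872 = 292*(-4) - 872 = -1168 - 872 = -2040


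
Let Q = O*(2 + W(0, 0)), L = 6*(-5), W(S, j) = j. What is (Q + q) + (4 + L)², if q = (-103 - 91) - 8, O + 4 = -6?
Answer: 454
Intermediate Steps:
O = -10 (O = -4 - 6 = -10)
q = -202 (q = -194 - 8 = -202)
L = -30
Q = -20 (Q = -10*(2 + 0) = -10*2 = -20)
(Q + q) + (4 + L)² = (-20 - 202) + (4 - 30)² = -222 + (-26)² = -222 + 676 = 454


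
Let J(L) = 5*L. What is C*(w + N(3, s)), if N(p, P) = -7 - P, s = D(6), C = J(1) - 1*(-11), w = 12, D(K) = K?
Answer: -16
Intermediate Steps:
C = 16 (C = 5*1 - 1*(-11) = 5 + 11 = 16)
s = 6
C*(w + N(3, s)) = 16*(12 + (-7 - 1*6)) = 16*(12 + (-7 - 6)) = 16*(12 - 13) = 16*(-1) = -16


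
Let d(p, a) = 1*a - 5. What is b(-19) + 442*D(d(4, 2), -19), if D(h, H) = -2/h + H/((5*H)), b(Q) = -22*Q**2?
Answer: -113384/15 ≈ -7558.9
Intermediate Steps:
d(p, a) = -5 + a (d(p, a) = a - 5 = -5 + a)
D(h, H) = 1/5 - 2/h (D(h, H) = -2/h + H*(1/(5*H)) = -2/h + 1/5 = 1/5 - 2/h)
b(-19) + 442*D(d(4, 2), -19) = -22*(-19)**2 + 442*((-10 + (-5 + 2))/(5*(-5 + 2))) = -22*361 + 442*((1/5)*(-10 - 3)/(-3)) = -7942 + 442*((1/5)*(-1/3)*(-13)) = -7942 + 442*(13/15) = -7942 + 5746/15 = -113384/15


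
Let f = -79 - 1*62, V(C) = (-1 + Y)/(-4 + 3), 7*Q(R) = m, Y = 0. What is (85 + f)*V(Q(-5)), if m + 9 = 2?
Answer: -56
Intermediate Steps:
m = -7 (m = -9 + 2 = -7)
Q(R) = -1 (Q(R) = (⅐)*(-7) = -1)
V(C) = 1 (V(C) = (-1 + 0)/(-4 + 3) = -1/(-1) = -1*(-1) = 1)
f = -141 (f = -79 - 62 = -141)
(85 + f)*V(Q(-5)) = (85 - 141)*1 = -56*1 = -56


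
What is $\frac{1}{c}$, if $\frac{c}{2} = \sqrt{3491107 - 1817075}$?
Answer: $\frac{\sqrt{104627}}{837016} \approx 0.00038645$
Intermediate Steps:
$c = 8 \sqrt{104627}$ ($c = 2 \sqrt{3491107 - 1817075} = 2 \sqrt{1674032} = 2 \cdot 4 \sqrt{104627} = 8 \sqrt{104627} \approx 2587.7$)
$\frac{1}{c} = \frac{1}{8 \sqrt{104627}} = \frac{\sqrt{104627}}{837016}$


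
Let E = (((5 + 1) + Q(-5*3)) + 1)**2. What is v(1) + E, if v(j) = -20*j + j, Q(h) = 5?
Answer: 125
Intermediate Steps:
v(j) = -19*j
E = 144 (E = (((5 + 1) + 5) + 1)**2 = ((6 + 5) + 1)**2 = (11 + 1)**2 = 12**2 = 144)
v(1) + E = -19*1 + 144 = -19 + 144 = 125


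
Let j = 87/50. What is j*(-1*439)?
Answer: -38193/50 ≈ -763.86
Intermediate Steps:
j = 87/50 (j = 87*(1/50) = 87/50 ≈ 1.7400)
j*(-1*439) = 87*(-1*439)/50 = (87/50)*(-439) = -38193/50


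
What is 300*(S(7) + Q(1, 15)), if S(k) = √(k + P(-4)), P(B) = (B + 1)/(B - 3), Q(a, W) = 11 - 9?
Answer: 600 + 600*√91/7 ≈ 1417.7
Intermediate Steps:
Q(a, W) = 2
P(B) = (1 + B)/(-3 + B)
S(k) = √(3/7 + k) (S(k) = √(k + (1 - 4)/(-3 - 4)) = √(k - 3/(-7)) = √(k - ⅐*(-3)) = √(k + 3/7) = √(3/7 + k))
300*(S(7) + Q(1, 15)) = 300*(√(21 + 49*7)/7 + 2) = 300*(√(21 + 343)/7 + 2) = 300*(√364/7 + 2) = 300*((2*√91)/7 + 2) = 300*(2*√91/7 + 2) = 300*(2 + 2*√91/7) = 600 + 600*√91/7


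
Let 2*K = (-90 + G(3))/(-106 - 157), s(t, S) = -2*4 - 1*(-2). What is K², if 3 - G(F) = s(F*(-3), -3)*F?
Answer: 4761/276676 ≈ 0.017208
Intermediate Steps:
s(t, S) = -6 (s(t, S) = -8 + 2 = -6)
G(F) = 3 + 6*F (G(F) = 3 - (-6)*F = 3 + 6*F)
K = 69/526 (K = ((-90 + (3 + 6*3))/(-106 - 157))/2 = ((-90 + (3 + 18))/(-263))/2 = ((-90 + 21)*(-1/263))/2 = (-69*(-1/263))/2 = (½)*(69/263) = 69/526 ≈ 0.13118)
K² = (69/526)² = 4761/276676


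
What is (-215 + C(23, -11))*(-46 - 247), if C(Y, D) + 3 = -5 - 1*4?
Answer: 66511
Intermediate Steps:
C(Y, D) = -12 (C(Y, D) = -3 + (-5 - 1*4) = -3 + (-5 - 4) = -3 - 9 = -12)
(-215 + C(23, -11))*(-46 - 247) = (-215 - 12)*(-46 - 247) = -227*(-293) = 66511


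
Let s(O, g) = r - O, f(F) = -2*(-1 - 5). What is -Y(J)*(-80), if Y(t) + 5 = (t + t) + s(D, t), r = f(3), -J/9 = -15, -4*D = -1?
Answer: 22140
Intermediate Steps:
D = ¼ (D = -¼*(-1) = ¼ ≈ 0.25000)
J = 135 (J = -9*(-15) = 135)
f(F) = 12 (f(F) = -2*(-6) = 12)
r = 12
s(O, g) = 12 - O
Y(t) = 27/4 + 2*t (Y(t) = -5 + ((t + t) + (12 - 1*¼)) = -5 + (2*t + (12 - ¼)) = -5 + (2*t + 47/4) = -5 + (47/4 + 2*t) = 27/4 + 2*t)
-Y(J)*(-80) = -(27/4 + 2*135)*(-80) = -(27/4 + 270)*(-80) = -1107*(-80)/4 = -1*(-22140) = 22140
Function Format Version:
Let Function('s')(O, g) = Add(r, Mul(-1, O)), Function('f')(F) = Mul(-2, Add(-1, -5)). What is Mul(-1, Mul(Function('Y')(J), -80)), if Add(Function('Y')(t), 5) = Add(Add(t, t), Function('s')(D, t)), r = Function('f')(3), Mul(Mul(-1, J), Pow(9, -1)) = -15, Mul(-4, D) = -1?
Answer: 22140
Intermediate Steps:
D = Rational(1, 4) (D = Mul(Rational(-1, 4), -1) = Rational(1, 4) ≈ 0.25000)
J = 135 (J = Mul(-9, -15) = 135)
Function('f')(F) = 12 (Function('f')(F) = Mul(-2, -6) = 12)
r = 12
Function('s')(O, g) = Add(12, Mul(-1, O))
Function('Y')(t) = Add(Rational(27, 4), Mul(2, t)) (Function('Y')(t) = Add(-5, Add(Add(t, t), Add(12, Mul(-1, Rational(1, 4))))) = Add(-5, Add(Mul(2, t), Add(12, Rational(-1, 4)))) = Add(-5, Add(Mul(2, t), Rational(47, 4))) = Add(-5, Add(Rational(47, 4), Mul(2, t))) = Add(Rational(27, 4), Mul(2, t)))
Mul(-1, Mul(Function('Y')(J), -80)) = Mul(-1, Mul(Add(Rational(27, 4), Mul(2, 135)), -80)) = Mul(-1, Mul(Add(Rational(27, 4), 270), -80)) = Mul(-1, Mul(Rational(1107, 4), -80)) = Mul(-1, -22140) = 22140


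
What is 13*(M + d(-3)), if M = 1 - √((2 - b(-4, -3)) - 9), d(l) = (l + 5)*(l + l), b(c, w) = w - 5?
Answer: -156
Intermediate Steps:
b(c, w) = -5 + w
d(l) = 2*l*(5 + l) (d(l) = (5 + l)*(2*l) = 2*l*(5 + l))
M = 0 (M = 1 - √((2 - (-5 - 3)) - 9) = 1 - √((2 - 1*(-8)) - 9) = 1 - √((2 + 8) - 9) = 1 - √(10 - 9) = 1 - √1 = 1 - 1*1 = 1 - 1 = 0)
13*(M + d(-3)) = 13*(0 + 2*(-3)*(5 - 3)) = 13*(0 + 2*(-3)*2) = 13*(0 - 12) = 13*(-12) = -156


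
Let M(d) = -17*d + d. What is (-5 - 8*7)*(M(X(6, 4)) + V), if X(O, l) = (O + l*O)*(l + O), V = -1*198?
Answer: 304878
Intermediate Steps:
V = -198
X(O, l) = (O + l)*(O + O*l) (X(O, l) = (O + O*l)*(O + l) = (O + l)*(O + O*l))
M(d) = -16*d
(-5 - 8*7)*(M(X(6, 4)) + V) = (-5 - 8*7)*(-96*(6 + 4 + 4**2 + 6*4) - 198) = (-5 - 56)*(-96*(6 + 4 + 16 + 24) - 198) = -61*(-96*50 - 198) = -61*(-16*300 - 198) = -61*(-4800 - 198) = -61*(-4998) = 304878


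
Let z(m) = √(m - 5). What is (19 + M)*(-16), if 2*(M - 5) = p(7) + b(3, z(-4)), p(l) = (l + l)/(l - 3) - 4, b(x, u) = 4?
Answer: -412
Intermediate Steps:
z(m) = √(-5 + m)
p(l) = -4 + 2*l/(-3 + l) (p(l) = (2*l)/(-3 + l) - 4 = 2*l/(-3 + l) - 4 = -4 + 2*l/(-3 + l))
M = 27/4 (M = 5 + (2*(6 - 1*7)/(-3 + 7) + 4)/2 = 5 + (2*(6 - 7)/4 + 4)/2 = 5 + (2*(¼)*(-1) + 4)/2 = 5 + (-½ + 4)/2 = 5 + (½)*(7/2) = 5 + 7/4 = 27/4 ≈ 6.7500)
(19 + M)*(-16) = (19 + 27/4)*(-16) = (103/4)*(-16) = -412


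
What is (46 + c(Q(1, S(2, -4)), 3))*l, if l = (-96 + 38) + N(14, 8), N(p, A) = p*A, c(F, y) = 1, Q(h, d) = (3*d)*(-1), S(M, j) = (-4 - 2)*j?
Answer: 2538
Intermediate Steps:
S(M, j) = -6*j
Q(h, d) = -3*d
N(p, A) = A*p
l = 54 (l = (-96 + 38) + 8*14 = -58 + 112 = 54)
(46 + c(Q(1, S(2, -4)), 3))*l = (46 + 1)*54 = 47*54 = 2538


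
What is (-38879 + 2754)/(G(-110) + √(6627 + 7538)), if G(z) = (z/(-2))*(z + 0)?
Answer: 2571250/430451 + 425*√14165/430451 ≈ 6.0909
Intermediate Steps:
G(z) = -z²/2 (G(z) = (z*(-½))*z = (-z/2)*z = -z²/2)
(-38879 + 2754)/(G(-110) + √(6627 + 7538)) = (-38879 + 2754)/(-½*(-110)² + √(6627 + 7538)) = -36125/(-½*12100 + √14165) = -36125/(-6050 + √14165)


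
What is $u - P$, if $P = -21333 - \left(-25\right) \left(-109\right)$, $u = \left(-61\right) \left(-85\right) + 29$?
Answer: $29272$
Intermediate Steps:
$u = 5214$ ($u = 5185 + 29 = 5214$)
$P = -24058$ ($P = -21333 - 2725 = -24058$)
$u - P = 5214 - -24058 = 5214 + 24058 = 29272$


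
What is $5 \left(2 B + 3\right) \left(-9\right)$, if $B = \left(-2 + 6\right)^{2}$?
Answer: $-1575$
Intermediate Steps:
$B = 16$ ($B = 4^{2} = 16$)
$5 \left(2 B + 3\right) \left(-9\right) = 5 \left(2 \cdot 16 + 3\right) \left(-9\right) = 5 \left(32 + 3\right) \left(-9\right) = 5 \cdot 35 \left(-9\right) = 175 \left(-9\right) = -1575$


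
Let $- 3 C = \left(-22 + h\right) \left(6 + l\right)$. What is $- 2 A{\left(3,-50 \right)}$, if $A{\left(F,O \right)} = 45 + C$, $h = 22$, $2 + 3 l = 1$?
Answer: $-90$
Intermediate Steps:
$l = - \frac{1}{3}$ ($l = - \frac{2}{3} + \frac{1}{3} \cdot 1 = - \frac{2}{3} + \frac{1}{3} = - \frac{1}{3} \approx -0.33333$)
$C = 0$ ($C = - \frac{\left(-22 + 22\right) \left(6 - \frac{1}{3}\right)}{3} = - \frac{0 \cdot \frac{17}{3}}{3} = \left(- \frac{1}{3}\right) 0 = 0$)
$A{\left(F,O \right)} = 45$ ($A{\left(F,O \right)} = 45 + 0 = 45$)
$- 2 A{\left(3,-50 \right)} = \left(-2\right) 45 = -90$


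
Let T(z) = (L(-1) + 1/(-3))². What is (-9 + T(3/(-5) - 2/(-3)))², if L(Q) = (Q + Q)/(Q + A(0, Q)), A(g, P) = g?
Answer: 3136/81 ≈ 38.716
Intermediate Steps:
L(Q) = 2 (L(Q) = (Q + Q)/(Q + 0) = (2*Q)/Q = 2)
T(z) = 25/9 (T(z) = (2 + 1/(-3))² = (2 - ⅓)² = (5/3)² = 25/9)
(-9 + T(3/(-5) - 2/(-3)))² = (-9 + 25/9)² = (-56/9)² = 3136/81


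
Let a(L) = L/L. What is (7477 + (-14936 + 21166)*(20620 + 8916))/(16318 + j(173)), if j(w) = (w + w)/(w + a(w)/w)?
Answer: 2753810768505/244228799 ≈ 11276.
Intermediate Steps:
a(L) = 1
j(w) = 2*w/(w + 1/w) (j(w) = (w + w)/(w + 1/w) = (2*w)/(w + 1/w) = 2*w/(w + 1/w))
(7477 + (-14936 + 21166)*(20620 + 8916))/(16318 + j(173)) = (7477 + (-14936 + 21166)*(20620 + 8916))/(16318 + 2*173²/(1 + 173²)) = (7477 + 6230*29536)/(16318 + 2*29929/(1 + 29929)) = (7477 + 184009280)/(16318 + 2*29929/29930) = 184016757/(16318 + 2*29929*(1/29930)) = 184016757/(16318 + 29929/14965) = 184016757/(244228799/14965) = 184016757*(14965/244228799) = 2753810768505/244228799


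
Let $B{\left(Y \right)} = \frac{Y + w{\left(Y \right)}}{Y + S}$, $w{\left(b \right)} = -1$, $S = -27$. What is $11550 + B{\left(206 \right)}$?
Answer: $\frac{2067655}{179} \approx 11551.0$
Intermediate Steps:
$B{\left(Y \right)} = \frac{-1 + Y}{-27 + Y}$ ($B{\left(Y \right)} = \frac{Y - 1}{Y - 27} = \frac{-1 + Y}{-27 + Y}$)
$11550 + B{\left(206 \right)} = 11550 + \frac{-1 + 206}{-27 + 206} = 11550 + \frac{1}{179} \cdot 205 = 11550 + \frac{205}{179} = \frac{2067655}{179}$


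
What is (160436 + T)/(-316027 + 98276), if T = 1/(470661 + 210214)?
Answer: -109236861501/148261212125 ≈ -0.73679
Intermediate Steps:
T = 1/680875 ≈ 1.4687e-6
(160436 + T)/(-316027 + 98276) = (160436 + 1/680875)/(-316027 + 98276) = (109236861501/680875)/(-217751) = (109236861501/680875)*(-1/217751) = -109236861501/148261212125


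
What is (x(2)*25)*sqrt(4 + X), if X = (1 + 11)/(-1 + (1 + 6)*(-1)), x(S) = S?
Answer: 25*sqrt(10) ≈ 79.057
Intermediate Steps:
X = -3/2 (X = 12/(-1 + 7*(-1)) = 12/(-1 - 7) = 12/(-8) = 12*(-1/8) = -3/2 ≈ -1.5000)
(x(2)*25)*sqrt(4 + X) = (2*25)*sqrt(4 - 3/2) = 50*sqrt(5/2) = 50*(sqrt(10)/2) = 25*sqrt(10)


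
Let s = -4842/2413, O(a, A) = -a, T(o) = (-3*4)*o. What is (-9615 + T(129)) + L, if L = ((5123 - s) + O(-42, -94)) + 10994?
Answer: 12060190/2413 ≈ 4998.0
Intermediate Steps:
T(o) = -12*o
s = -4842/2413 (s = -4842*1/2413 = -4842/2413 ≈ -2.0066)
L = 38996509/2413 (L = ((5123 - 1*(-4842/2413)) - 1*(-42)) + 10994 = ((5123 + 4842/2413) + 42) + 10994 = (12366641/2413 + 42) + 10994 = 12467987/2413 + 10994 = 38996509/2413 ≈ 16161.)
(-9615 + T(129)) + L = (-9615 - 12*129) + 38996509/2413 = (-9615 - 1548) + 38996509/2413 = -11163 + 38996509/2413 = 12060190/2413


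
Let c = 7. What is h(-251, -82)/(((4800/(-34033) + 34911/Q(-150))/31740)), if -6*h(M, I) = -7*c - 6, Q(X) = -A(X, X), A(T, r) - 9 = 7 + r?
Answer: 1326854780900/1187482863 ≈ 1117.4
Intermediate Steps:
A(T, r) = 16 + r (A(T, r) = 9 + (7 + r) = 16 + r)
Q(X) = -16 - X (Q(X) = -(16 + X) = -16 - X)
h(M, I) = 55/6 (h(M, I) = -(-7*7 - 6)/6 = -(-49 - 6)/6 = -⅙*(-55) = 55/6)
h(-251, -82)/(((4800/(-34033) + 34911/Q(-150))/31740)) = 55/(6*(((4800/(-34033) + 34911/(-16 - 1*(-150)))/31740))) = 55/(6*(((4800*(-1/34033) + 34911/(-16 + 150))*(1/31740)))) = 55/(6*(((-4800/34033 + 34911/134)*(1/31740)))) = 55/(6*(((1187482863/4560422)*(1/31740)))) = 55/(6*(395827621/48249264760)) = (55/6)*(48249264760/395827621) = 1326854780900/1187482863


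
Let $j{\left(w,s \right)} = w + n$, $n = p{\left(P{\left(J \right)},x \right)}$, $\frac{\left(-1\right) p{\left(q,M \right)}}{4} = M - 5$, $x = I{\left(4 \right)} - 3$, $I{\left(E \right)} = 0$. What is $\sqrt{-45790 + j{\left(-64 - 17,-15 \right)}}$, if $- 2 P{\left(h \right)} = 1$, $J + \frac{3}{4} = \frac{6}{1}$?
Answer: $i \sqrt{45839} \approx 214.1 i$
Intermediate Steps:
$J = \frac{21}{4}$ ($J = - \frac{3}{4} + \frac{6}{1} = - \frac{3}{4} + 6 \cdot 1 = - \frac{3}{4} + 6 = \frac{21}{4} \approx 5.25$)
$P{\left(h \right)} = - \frac{1}{2}$ ($P{\left(h \right)} = \left(- \frac{1}{2}\right) 1 = - \frac{1}{2}$)
$x = -3$ ($x = 0 - 3 = -3$)
$p{\left(q,M \right)} = 20 - 4 M$ ($p{\left(q,M \right)} = - 4 \left(M - 5\right) = - 4 \left(-5 + M\right) = 20 - 4 M$)
$n = 32$ ($n = 20 - -12 = 20 + 12 = 32$)
$j{\left(w,s \right)} = 32 + w$ ($j{\left(w,s \right)} = w + 32 = 32 + w$)
$\sqrt{-45790 + j{\left(-64 - 17,-15 \right)}} = \sqrt{-45790 + \left(32 - 81\right)} = \sqrt{-45790 - 49} = \sqrt{-45839} = i \sqrt{45839}$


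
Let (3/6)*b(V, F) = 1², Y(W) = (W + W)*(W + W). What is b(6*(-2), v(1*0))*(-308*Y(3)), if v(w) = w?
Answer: -22176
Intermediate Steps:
Y(W) = 4*W² (Y(W) = (2*W)*(2*W) = 4*W²)
b(V, F) = 2 (b(V, F) = 2*1² = 2*1 = 2)
b(6*(-2), v(1*0))*(-308*Y(3)) = 2*(-1232*3²) = 2*(-1232*9) = 2*(-308*36) = 2*(-11088) = -22176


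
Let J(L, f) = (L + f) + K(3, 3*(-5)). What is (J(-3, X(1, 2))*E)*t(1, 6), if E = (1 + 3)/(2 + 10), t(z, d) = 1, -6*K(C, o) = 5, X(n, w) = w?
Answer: -11/18 ≈ -0.61111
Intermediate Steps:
K(C, o) = -⅚ (K(C, o) = -⅙*5 = -⅚)
E = ⅓ (E = 4/12 = 4*(1/12) = ⅓ ≈ 0.33333)
J(L, f) = -⅚ + L + f (J(L, f) = (L + f) - ⅚ = -⅚ + L + f)
(J(-3, X(1, 2))*E)*t(1, 6) = ((-⅚ - 3 + 2)*(⅓))*1 = -11/6*⅓*1 = -11/18*1 = -11/18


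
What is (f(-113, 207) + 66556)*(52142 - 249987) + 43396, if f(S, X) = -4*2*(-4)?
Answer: -13174059464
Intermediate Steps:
f(S, X) = 32 (f(S, X) = -8*(-4) = 32)
(f(-113, 207) + 66556)*(52142 - 249987) + 43396 = (32 + 66556)*(52142 - 249987) + 43396 = 66588*(-197845) + 43396 = -13174102860 + 43396 = -13174059464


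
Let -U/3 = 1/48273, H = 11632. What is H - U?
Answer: 187170513/16091 ≈ 11632.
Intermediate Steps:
U = -1/16091 (U = -3/48273 = -3*1/48273 = -1/16091 ≈ -6.2147e-5)
H - U = 11632 - 1*(-1/16091) = 11632 + 1/16091 = 187170513/16091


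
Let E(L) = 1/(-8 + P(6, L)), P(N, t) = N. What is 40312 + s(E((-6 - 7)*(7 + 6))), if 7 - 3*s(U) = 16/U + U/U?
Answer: 120974/3 ≈ 40325.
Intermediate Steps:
E(L) = -½ (E(L) = 1/(-8 + 6) = 1/(-2) = -½)
s(U) = 2 - 16/(3*U) (s(U) = 7/3 - (16/U + U/U)/3 = 7/3 - (16/U + 1)/3 = 7/3 - (1 + 16/U)/3 = 7/3 + (-⅓ - 16/(3*U)) = 2 - 16/(3*U))
40312 + s(E((-6 - 7)*(7 + 6))) = 40312 + (2 - 16/(3*(-½))) = 40312 + (2 - 16/3*(-2)) = 40312 + (2 + 32/3) = 40312 + 38/3 = 120974/3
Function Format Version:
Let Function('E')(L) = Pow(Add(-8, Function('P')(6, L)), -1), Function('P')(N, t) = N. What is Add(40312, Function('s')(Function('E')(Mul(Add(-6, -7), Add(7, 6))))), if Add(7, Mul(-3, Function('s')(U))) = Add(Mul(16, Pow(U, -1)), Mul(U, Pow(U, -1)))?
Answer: Rational(120974, 3) ≈ 40325.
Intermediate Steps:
Function('E')(L) = Rational(-1, 2) (Function('E')(L) = Pow(Add(-8, 6), -1) = Pow(-2, -1) = Rational(-1, 2))
Function('s')(U) = Add(2, Mul(Rational(-16, 3), Pow(U, -1))) (Function('s')(U) = Add(Rational(7, 3), Mul(Rational(-1, 3), Add(Mul(16, Pow(U, -1)), Mul(U, Pow(U, -1))))) = Add(Rational(7, 3), Mul(Rational(-1, 3), Add(Mul(16, Pow(U, -1)), 1))) = Add(Rational(7, 3), Mul(Rational(-1, 3), Add(1, Mul(16, Pow(U, -1))))) = Add(Rational(7, 3), Add(Rational(-1, 3), Mul(Rational(-16, 3), Pow(U, -1)))) = Add(2, Mul(Rational(-16, 3), Pow(U, -1))))
Add(40312, Function('s')(Function('E')(Mul(Add(-6, -7), Add(7, 6))))) = Add(40312, Add(2, Mul(Rational(-16, 3), Pow(Rational(-1, 2), -1)))) = Add(40312, Add(2, Mul(Rational(-16, 3), -2))) = Add(40312, Add(2, Rational(32, 3))) = Add(40312, Rational(38, 3)) = Rational(120974, 3)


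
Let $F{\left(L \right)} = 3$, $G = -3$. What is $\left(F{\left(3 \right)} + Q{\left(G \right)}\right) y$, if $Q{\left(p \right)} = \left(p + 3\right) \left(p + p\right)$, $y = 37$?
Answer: $111$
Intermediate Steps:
$Q{\left(p \right)} = 2 p \left(3 + p\right)$ ($Q{\left(p \right)} = \left(3 + p\right) 2 p = 2 p \left(3 + p\right)$)
$\left(F{\left(3 \right)} + Q{\left(G \right)}\right) y = \left(3 + 2 \left(-3\right) \left(3 - 3\right)\right) 37 = \left(3 + 2 \left(-3\right) 0\right) 37 = \left(3 + 0\right) 37 = 3 \cdot 37 = 111$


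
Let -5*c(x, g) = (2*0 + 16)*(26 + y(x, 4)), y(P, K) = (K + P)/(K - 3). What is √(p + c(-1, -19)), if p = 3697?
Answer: √90105/5 ≈ 60.035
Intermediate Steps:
y(P, K) = (K + P)/(-3 + K)
c(x, g) = -96 - 16*x/5 (c(x, g) = -(2*0 + 16)*(26 + (4 + x)/(-3 + 4))/5 = -(0 + 16)*(26 + (4 + x)/1)/5 = -16*(26 + 1*(4 + x))/5 = -16*(26 + (4 + x))/5 = -16*(30 + x)/5 = -(480 + 16*x)/5 = -96 - 16*x/5)
√(p + c(-1, -19)) = √(3697 + (-96 - 16/5*(-1))) = √(3697 + (-96 + 16/5)) = √(3697 - 464/5) = √(18021/5) = √90105/5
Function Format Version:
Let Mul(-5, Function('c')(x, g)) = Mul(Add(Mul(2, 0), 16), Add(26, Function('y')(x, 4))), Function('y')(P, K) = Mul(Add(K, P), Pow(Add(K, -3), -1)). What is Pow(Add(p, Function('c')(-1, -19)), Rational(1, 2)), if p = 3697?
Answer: Mul(Rational(1, 5), Pow(90105, Rational(1, 2))) ≈ 60.035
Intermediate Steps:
Function('y')(P, K) = Mul(Pow(Add(-3, K), -1), Add(K, P)) (Function('y')(P, K) = Mul(Add(K, P), Pow(Add(-3, K), -1)) = Mul(Pow(Add(-3, K), -1), Add(K, P)))
Function('c')(x, g) = Add(-96, Mul(Rational(-16, 5), x)) (Function('c')(x, g) = Mul(Rational(-1, 5), Mul(Add(Mul(2, 0), 16), Add(26, Mul(Pow(Add(-3, 4), -1), Add(4, x))))) = Mul(Rational(-1, 5), Mul(Add(0, 16), Add(26, Mul(Pow(1, -1), Add(4, x))))) = Mul(Rational(-1, 5), Mul(16, Add(26, Mul(1, Add(4, x))))) = Mul(Rational(-1, 5), Mul(16, Add(26, Add(4, x)))) = Mul(Rational(-1, 5), Mul(16, Add(30, x))) = Mul(Rational(-1, 5), Add(480, Mul(16, x))) = Add(-96, Mul(Rational(-16, 5), x)))
Pow(Add(p, Function('c')(-1, -19)), Rational(1, 2)) = Pow(Add(3697, Add(-96, Mul(Rational(-16, 5), -1))), Rational(1, 2)) = Pow(Add(3697, Add(-96, Rational(16, 5))), Rational(1, 2)) = Pow(Add(3697, Rational(-464, 5)), Rational(1, 2)) = Pow(Rational(18021, 5), Rational(1, 2)) = Mul(Rational(1, 5), Pow(90105, Rational(1, 2)))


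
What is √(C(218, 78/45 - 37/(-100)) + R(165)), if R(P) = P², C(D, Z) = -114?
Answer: √27111 ≈ 164.65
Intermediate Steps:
√(C(218, 78/45 - 37/(-100)) + R(165)) = √(-114 + 165²) = √(-114 + 27225) = √27111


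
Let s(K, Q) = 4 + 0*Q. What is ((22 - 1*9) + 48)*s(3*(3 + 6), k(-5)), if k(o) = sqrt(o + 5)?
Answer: 244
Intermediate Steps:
k(o) = sqrt(5 + o)
s(K, Q) = 4 (s(K, Q) = 4 + 0 = 4)
((22 - 1*9) + 48)*s(3*(3 + 6), k(-5)) = ((22 - 1*9) + 48)*4 = ((22 - 9) + 48)*4 = (13 + 48)*4 = 61*4 = 244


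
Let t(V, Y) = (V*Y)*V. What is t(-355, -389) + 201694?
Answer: -48822031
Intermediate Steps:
t(V, Y) = Y*V²
t(-355, -389) + 201694 = -389*(-355)² + 201694 = -389*126025 + 201694 = -49023725 + 201694 = -48822031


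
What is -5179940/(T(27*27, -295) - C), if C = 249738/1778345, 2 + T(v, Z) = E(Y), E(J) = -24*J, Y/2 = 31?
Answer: 2302930099825/662495947 ≈ 3476.1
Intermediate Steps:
Y = 62 (Y = 2*31 = 62)
T(v, Z) = -1490 (T(v, Z) = -2 - 24*62 = -2 - 1488 = -1490)
C = 249738/1778345 (C = 249738*(1/1778345) = 249738/1778345 ≈ 0.14043)
-5179940/(T(27*27, -295) - C) = -5179940/(-1490 - 1*249738/1778345) = -5179940/(-1490 - 249738/1778345) = -5179940/(-2649983788/1778345) = -5179940*(-1778345/2649983788) = 2302930099825/662495947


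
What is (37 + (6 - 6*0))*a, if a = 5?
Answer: 215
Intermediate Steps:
(37 + (6 - 6*0))*a = (37 + (6 - 6*0))*5 = (37 + (6 + 0))*5 = (37 + 6)*5 = 43*5 = 215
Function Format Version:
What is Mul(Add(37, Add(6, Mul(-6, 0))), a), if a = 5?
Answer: 215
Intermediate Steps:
Mul(Add(37, Add(6, Mul(-6, 0))), a) = Mul(Add(37, Add(6, Mul(-6, 0))), 5) = Mul(Add(37, Add(6, 0)), 5) = Mul(Add(37, 6), 5) = Mul(43, 5) = 215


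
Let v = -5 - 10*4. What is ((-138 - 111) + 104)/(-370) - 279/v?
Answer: 2439/370 ≈ 6.5919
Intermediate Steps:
v = -45 (v = -5 - 40 = -45)
((-138 - 111) + 104)/(-370) - 279/v = ((-138 - 111) + 104)/(-370) - 279/(-45) = (-249 + 104)*(-1/370) - 279*(-1/45) = -145*(-1/370) + 31/5 = 29/74 + 31/5 = 2439/370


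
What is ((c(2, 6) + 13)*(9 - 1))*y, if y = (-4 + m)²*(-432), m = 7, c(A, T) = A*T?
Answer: -777600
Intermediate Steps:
y = -3888 (y = (-4 + 7)²*(-432) = 3²*(-432) = 9*(-432) = -3888)
((c(2, 6) + 13)*(9 - 1))*y = ((2*6 + 13)*(9 - 1))*(-3888) = ((12 + 13)*8)*(-3888) = (25*8)*(-3888) = 200*(-3888) = -777600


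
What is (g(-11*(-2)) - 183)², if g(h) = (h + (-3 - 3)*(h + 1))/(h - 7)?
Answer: 8185321/225 ≈ 36379.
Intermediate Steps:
g(h) = (-6 - 5*h)/(-7 + h) (g(h) = (h - 6*(1 + h))/(-7 + h) = (h + (-6 - 6*h))/(-7 + h) = (-6 - 5*h)/(-7 + h))
(g(-11*(-2)) - 183)² = ((-6 - (-55)*(-2))/(-7 - 11*(-2)) - 183)² = ((-6 - 5*22)/(-7 + 22) - 183)² = ((-6 - 110)/15 - 183)² = ((1/15)*(-116) - 183)² = (-116/15 - 183)² = (-2861/15)² = 8185321/225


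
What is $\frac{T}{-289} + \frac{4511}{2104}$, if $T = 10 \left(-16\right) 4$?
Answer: $\frac{2650239}{608056} \approx 4.3585$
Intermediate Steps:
$T = -640$ ($T = \left(-160\right) 4 = -640$)
$\frac{T}{-289} + \frac{4511}{2104} = - \frac{640}{-289} + \frac{4511}{2104} = \left(-640\right) \left(- \frac{1}{289}\right) + 4511 \cdot \frac{1}{2104} = \frac{640}{289} + \frac{4511}{2104} = \frac{2650239}{608056}$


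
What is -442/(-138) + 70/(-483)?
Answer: 211/69 ≈ 3.0580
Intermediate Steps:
-442/(-138) + 70/(-483) = -442*(-1/138) + 70*(-1/483) = 221/69 - 10/69 = 211/69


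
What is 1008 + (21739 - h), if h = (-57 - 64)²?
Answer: 8106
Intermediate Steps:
h = 14641 (h = (-121)² = 14641)
1008 + (21739 - h) = 1008 + (21739 - 1*14641) = 1008 + (21739 - 14641) = 1008 + 7098 = 8106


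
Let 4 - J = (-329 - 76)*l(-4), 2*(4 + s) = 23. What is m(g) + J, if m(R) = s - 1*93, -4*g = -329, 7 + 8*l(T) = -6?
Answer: -5917/8 ≈ -739.63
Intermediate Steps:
s = 15/2 (s = -4 + (1/2)*23 = -4 + 23/2 = 15/2 ≈ 7.5000)
l(T) = -13/8 (l(T) = -7/8 + (1/8)*(-6) = -7/8 - 3/4 = -13/8)
g = 329/4 (g = -1/4*(-329) = 329/4 ≈ 82.250)
m(R) = -171/2 (m(R) = 15/2 - 1*93 = 15/2 - 93 = -171/2)
J = -5233/8 (J = 4 - (-329 - 76)*(-13)/8 = 4 - (-405)*(-13)/8 = 4 - 1*5265/8 = 4 - 5265/8 = -5233/8 ≈ -654.13)
m(g) + J = -171/2 - 5233/8 = -5917/8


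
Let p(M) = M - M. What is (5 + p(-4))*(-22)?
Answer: -110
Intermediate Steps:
p(M) = 0
(5 + p(-4))*(-22) = (5 + 0)*(-22) = 5*(-22) = -110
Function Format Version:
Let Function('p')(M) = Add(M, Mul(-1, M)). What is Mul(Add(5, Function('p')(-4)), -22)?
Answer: -110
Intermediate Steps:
Function('p')(M) = 0
Mul(Add(5, Function('p')(-4)), -22) = Mul(Add(5, 0), -22) = Mul(5, -22) = -110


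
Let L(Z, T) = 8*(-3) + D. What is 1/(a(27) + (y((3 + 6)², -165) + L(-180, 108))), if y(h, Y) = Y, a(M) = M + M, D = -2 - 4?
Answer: -1/141 ≈ -0.0070922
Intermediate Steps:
D = -6
a(M) = 2*M
L(Z, T) = -30 (L(Z, T) = 8*(-3) - 6 = -24 - 6 = -30)
1/(a(27) + (y((3 + 6)², -165) + L(-180, 108))) = 1/(2*27 + (-165 - 30)) = 1/(54 - 195) = 1/(-141) = -1/141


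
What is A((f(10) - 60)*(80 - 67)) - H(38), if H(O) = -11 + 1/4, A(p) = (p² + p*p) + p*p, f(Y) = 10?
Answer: 5070043/4 ≈ 1.2675e+6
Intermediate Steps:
A(p) = 3*p² (A(p) = (p² + p²) + p² = 2*p² + p² = 3*p²)
H(O) = -43/4 (H(O) = -11 + ¼ = -43/4)
A((f(10) - 60)*(80 - 67)) - H(38) = 3*((10 - 60)*(80 - 67))² - 1*(-43/4) = 3*(-50*13)² + 43/4 = 3*(-650)² + 43/4 = 3*422500 + 43/4 = 1267500 + 43/4 = 5070043/4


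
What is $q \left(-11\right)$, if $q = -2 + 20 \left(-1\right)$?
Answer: $242$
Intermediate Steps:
$q = -22$ ($q = -2 - 20 = -22$)
$q \left(-11\right) = \left(-22\right) \left(-11\right) = 242$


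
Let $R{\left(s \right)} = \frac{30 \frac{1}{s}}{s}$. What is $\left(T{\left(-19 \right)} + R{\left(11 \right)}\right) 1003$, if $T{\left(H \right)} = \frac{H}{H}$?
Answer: $\frac{151453}{121} \approx 1251.7$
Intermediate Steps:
$R{\left(s \right)} = \frac{30}{s^{2}}$
$T{\left(H \right)} = 1$
$\left(T{\left(-19 \right)} + R{\left(11 \right)}\right) 1003 = \left(1 + \frac{30}{121}\right) 1003 = \frac{151}{121} \cdot 1003 = \frac{151453}{121}$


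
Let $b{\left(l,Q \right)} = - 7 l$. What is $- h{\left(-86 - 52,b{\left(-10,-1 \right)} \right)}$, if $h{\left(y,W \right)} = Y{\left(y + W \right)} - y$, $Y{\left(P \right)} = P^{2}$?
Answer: $-4762$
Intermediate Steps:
$h{\left(y,W \right)} = \left(W + y\right)^{2} - y$ ($h{\left(y,W \right)} = \left(y + W\right)^{2} - y = \left(W + y\right)^{2} - y$)
$- h{\left(-86 - 52,b{\left(-10,-1 \right)} \right)} = - (\left(\left(-7\right) \left(-10\right) - 138\right)^{2} - \left(-86 - 52\right)) = - (\left(70 - 138\right)^{2} - \left(-86 - 52\right)) = - (\left(70 - 138\right)^{2} - -138) = - (\left(-68\right)^{2} + 138) = - (4624 + 138) = \left(-1\right) 4762 = -4762$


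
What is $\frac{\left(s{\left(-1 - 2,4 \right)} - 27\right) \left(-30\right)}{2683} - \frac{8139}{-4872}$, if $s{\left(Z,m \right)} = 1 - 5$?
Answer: $\frac{8789299}{4357192} \approx 2.0172$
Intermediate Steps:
$s{\left(Z,m \right)} = -4$ ($s{\left(Z,m \right)} = 1 - 5 = -4$)
$\frac{\left(s{\left(-1 - 2,4 \right)} - 27\right) \left(-30\right)}{2683} - \frac{8139}{-4872} = \frac{\left(-4 - 27\right) \left(-30\right)}{2683} - \frac{8139}{-4872} = \left(-31\right) \left(-30\right) \frac{1}{2683} - - \frac{2713}{1624} = 930 \cdot \frac{1}{2683} + \frac{2713}{1624} = \frac{930}{2683} + \frac{2713}{1624} = \frac{8789299}{4357192}$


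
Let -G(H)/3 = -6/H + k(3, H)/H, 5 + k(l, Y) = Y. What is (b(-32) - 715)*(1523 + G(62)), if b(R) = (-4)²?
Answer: -65896827/62 ≈ -1.0629e+6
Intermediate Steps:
k(l, Y) = -5 + Y
b(R) = 16
G(H) = 18/H - 3*(-5 + H)/H (G(H) = -3*(-6/H + (-5 + H)/H) = 18/H - 3*(-5 + H)/H)
(b(-32) - 715)*(1523 + G(62)) = (16 - 715)*(1523 + (-3 + 33/62)) = -699*(1523 + (-3 + 33*(1/62))) = -699*(1523 + (-3 + 33/62)) = -699*(1523 - 153/62) = -699*94273/62 = -65896827/62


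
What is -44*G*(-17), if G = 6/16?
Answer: 561/2 ≈ 280.50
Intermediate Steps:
G = 3/8 (G = 6*(1/16) = 3/8 ≈ 0.37500)
-44*G*(-17) = -44*3/8*(-17) = -33/2*(-17) = 561/2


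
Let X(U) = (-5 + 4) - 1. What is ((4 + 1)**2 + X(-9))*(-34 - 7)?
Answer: -943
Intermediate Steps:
X(U) = -2 (X(U) = -1 - 1 = -2)
((4 + 1)**2 + X(-9))*(-34 - 7) = ((4 + 1)**2 - 2)*(-34 - 7) = (5**2 - 2)*(-41) = (25 - 2)*(-41) = 23*(-41) = -943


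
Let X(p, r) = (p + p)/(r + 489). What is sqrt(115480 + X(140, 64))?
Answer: 4*sqrt(45044615)/79 ≈ 339.82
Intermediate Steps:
X(p, r) = 2*p/(489 + r) (X(p, r) = (2*p)/(489 + r) = 2*p/(489 + r))
sqrt(115480 + X(140, 64)) = sqrt(115480 + 2*140/(489 + 64)) = sqrt(115480 + 2*140/553) = sqrt(115480 + 2*140*(1/553)) = sqrt(115480 + 40/79) = sqrt(9122960/79) = 4*sqrt(45044615)/79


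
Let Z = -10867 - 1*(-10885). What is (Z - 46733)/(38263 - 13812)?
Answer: -46715/24451 ≈ -1.9106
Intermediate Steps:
Z = 18 (Z = -10867 + 10885 = 18)
(Z - 46733)/(38263 - 13812) = (18 - 46733)/(38263 - 13812) = -46715/24451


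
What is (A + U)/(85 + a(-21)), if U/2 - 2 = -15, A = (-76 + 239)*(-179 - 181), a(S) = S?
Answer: -29353/32 ≈ -917.28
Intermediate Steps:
A = -58680 (A = 163*(-360) = -58680)
U = -26 (U = 4 + 2*(-15) = 4 - 30 = -26)
(A + U)/(85 + a(-21)) = (-58680 - 26)/(85 - 21) = -58706/64 = -58706*1/64 = -29353/32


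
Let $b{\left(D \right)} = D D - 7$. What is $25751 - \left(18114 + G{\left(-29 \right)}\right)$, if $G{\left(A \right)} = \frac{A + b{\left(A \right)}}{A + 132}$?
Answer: $\frac{785806}{103} \approx 7629.2$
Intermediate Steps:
$b{\left(D \right)} = -7 + D^{2}$ ($b{\left(D \right)} = D^{2} - 7 = -7 + D^{2}$)
$G{\left(A \right)} = \frac{-7 + A + A^{2}}{132 + A}$ ($G{\left(A \right)} = \frac{A + \left(-7 + A^{2}\right)}{A + 132} = \frac{-7 + A + A^{2}}{132 + A}$)
$25751 - \left(18114 + G{\left(-29 \right)}\right) = 25751 - \left(18114 + \frac{-7 - 29 + \left(-29\right)^{2}}{132 - 29}\right) = 25751 - \left(18114 + \frac{-7 - 29 + 841}{103}\right) = 25751 - \left(18114 + \frac{1}{103} \cdot 805\right) = 25751 - \left(18114 + \frac{805}{103}\right) = 25751 - \frac{1866547}{103} = \frac{785806}{103}$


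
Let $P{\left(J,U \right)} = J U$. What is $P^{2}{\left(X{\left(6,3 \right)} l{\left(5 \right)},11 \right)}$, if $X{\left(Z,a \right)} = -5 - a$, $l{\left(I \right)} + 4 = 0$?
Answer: $123904$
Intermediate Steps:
$l{\left(I \right)} = -4$ ($l{\left(I \right)} = -4 + 0 = -4$)
$P^{2}{\left(X{\left(6,3 \right)} l{\left(5 \right)},11 \right)} = \left(\left(-5 - 3\right) \left(-4\right) 11\right)^{2} = \left(\left(-8\right) \left(-4\right) 11\right)^{2} = \left(32 \cdot 11\right)^{2} = 352^{2} = 123904$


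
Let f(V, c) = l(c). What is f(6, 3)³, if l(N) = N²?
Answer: 729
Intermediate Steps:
f(V, c) = c²
f(6, 3)³ = (3²)³ = 9³ = 729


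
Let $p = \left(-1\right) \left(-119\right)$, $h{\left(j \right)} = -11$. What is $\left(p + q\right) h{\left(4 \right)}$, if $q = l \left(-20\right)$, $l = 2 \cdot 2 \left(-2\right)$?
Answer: $-3069$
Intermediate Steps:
$l = -8$ ($l = 4 \left(-2\right) = -8$)
$q = 160$ ($q = \left(-8\right) \left(-20\right) = 160$)
$p = 119$
$\left(p + q\right) h{\left(4 \right)} = \left(119 + 160\right) \left(-11\right) = 279 \left(-11\right) = -3069$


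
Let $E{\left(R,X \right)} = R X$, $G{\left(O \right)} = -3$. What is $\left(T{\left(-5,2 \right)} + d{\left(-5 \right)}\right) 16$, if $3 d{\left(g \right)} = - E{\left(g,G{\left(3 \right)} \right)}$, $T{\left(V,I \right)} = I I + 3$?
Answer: $32$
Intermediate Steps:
$T{\left(V,I \right)} = 3 + I^{2}$ ($T{\left(V,I \right)} = I^{2} + 3 = 3 + I^{2}$)
$d{\left(g \right)} = g$ ($d{\left(g \right)} = \frac{\left(-1\right) g \left(-3\right)}{3} = \frac{\left(-1\right) \left(- 3 g\right)}{3} = \frac{3 g}{3} = g$)
$\left(T{\left(-5,2 \right)} + d{\left(-5 \right)}\right) 16 = \left(\left(3 + 2^{2}\right) - 5\right) 16 = \left(\left(3 + 4\right) - 5\right) 16 = \left(7 - 5\right) 16 = 2 \cdot 16 = 32$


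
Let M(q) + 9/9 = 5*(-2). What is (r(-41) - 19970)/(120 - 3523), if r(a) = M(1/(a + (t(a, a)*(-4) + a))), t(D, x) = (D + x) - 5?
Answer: 19981/3403 ≈ 5.8716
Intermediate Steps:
t(D, x) = -5 + D + x
M(q) = -11 (M(q) = -1 + 5*(-2) = -1 - 10 = -11)
r(a) = -11
(r(-41) - 19970)/(120 - 3523) = (-11 - 19970)/(120 - 3523) = -19981/(-3403) = -19981*(-1/3403) = 19981/3403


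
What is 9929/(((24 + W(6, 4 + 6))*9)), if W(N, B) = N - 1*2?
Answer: 9929/252 ≈ 39.401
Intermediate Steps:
W(N, B) = -2 + N (W(N, B) = N - 2 = -2 + N)
9929/(((24 + W(6, 4 + 6))*9)) = 9929/(((24 + (-2 + 6))*9)) = 9929/(((24 + 4)*9)) = 9929/((28*9)) = 9929/252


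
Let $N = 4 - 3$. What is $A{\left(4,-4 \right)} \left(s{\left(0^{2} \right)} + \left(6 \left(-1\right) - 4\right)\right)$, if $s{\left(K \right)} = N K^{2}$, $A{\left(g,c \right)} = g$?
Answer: $-40$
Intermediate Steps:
$N = 1$ ($N = 4 - 3 = 1$)
$s{\left(K \right)} = K^{2}$ ($s{\left(K \right)} = 1 K^{2} = K^{2}$)
$A{\left(4,-4 \right)} \left(s{\left(0^{2} \right)} + \left(6 \left(-1\right) - 4\right)\right) = 4 \left(\left(0^{2}\right)^{2} + \left(6 \left(-1\right) - 4\right)\right) = 4 \left(0^{2} - 10\right) = 4 \left(0 - 10\right) = 4 \left(-10\right) = -40$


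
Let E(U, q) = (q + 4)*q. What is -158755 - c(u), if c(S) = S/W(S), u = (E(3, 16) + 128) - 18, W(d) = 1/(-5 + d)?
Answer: -341505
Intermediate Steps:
E(U, q) = q*(4 + q) (E(U, q) = (4 + q)*q = q*(4 + q))
u = 430 (u = (16*(4 + 16) + 128) - 18 = (16*20 + 128) - 18 = (320 + 128) - 18 = 448 - 18 = 430)
c(S) = S*(-5 + S) (c(S) = S/(1/(-5 + S)) = S*(-5 + S))
-158755 - c(u) = -158755 - 430*(-5 + 430) = -158755 - 430*425 = -158755 - 1*182750 = -158755 - 182750 = -341505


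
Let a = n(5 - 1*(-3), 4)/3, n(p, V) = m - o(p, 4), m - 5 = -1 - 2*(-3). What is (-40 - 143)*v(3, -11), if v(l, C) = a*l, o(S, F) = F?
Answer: -1098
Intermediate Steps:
m = 10 (m = 5 + (-1 - 2*(-3)) = 5 + (-1 + 6) = 5 + 5 = 10)
n(p, V) = 6 (n(p, V) = 10 - 1*4 = 10 - 4 = 6)
a = 2 (a = 6/3 = 6*(⅓) = 2)
v(l, C) = 2*l
(-40 - 143)*v(3, -11) = (-40 - 143)*(2*3) = -183*6 = -1098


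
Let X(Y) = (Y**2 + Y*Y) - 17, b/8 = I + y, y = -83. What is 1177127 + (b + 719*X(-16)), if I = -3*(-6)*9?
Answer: 1533664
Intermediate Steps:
I = 162 (I = 18*9 = 162)
b = 632 (b = 8*(162 - 83) = 8*79 = 632)
X(Y) = -17 + 2*Y**2 (X(Y) = (Y**2 + Y**2) - 17 = 2*Y**2 - 17 = -17 + 2*Y**2)
1177127 + (b + 719*X(-16)) = 1177127 + (632 + 719*(-17 + 2*(-16)**2)) = 1177127 + (632 + 719*(-17 + 2*256)) = 1177127 + (632 + 719*(-17 + 512)) = 1177127 + (632 + 719*495) = 1177127 + (632 + 355905) = 1177127 + 356537 = 1533664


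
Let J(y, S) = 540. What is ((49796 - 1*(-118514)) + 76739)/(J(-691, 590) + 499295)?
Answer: 35007/71405 ≈ 0.49026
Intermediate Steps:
((49796 - 1*(-118514)) + 76739)/(J(-691, 590) + 499295) = ((49796 - 1*(-118514)) + 76739)/(540 + 499295) = ((49796 + 118514) + 76739)/499835 = (168310 + 76739)*(1/499835) = 245049*(1/499835) = 35007/71405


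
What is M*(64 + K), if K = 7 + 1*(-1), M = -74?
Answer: -5180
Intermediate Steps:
K = 6 (K = 7 - 1 = 6)
M*(64 + K) = -74*(64 + 6) = -74*70 = -5180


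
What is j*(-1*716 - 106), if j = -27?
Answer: 22194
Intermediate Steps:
j*(-1*716 - 106) = -27*(-1*716 - 106) = -27*(-716 - 106) = -27*(-822) = 22194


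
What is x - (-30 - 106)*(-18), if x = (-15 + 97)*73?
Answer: 3538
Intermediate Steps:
x = 5986 (x = 82*73 = 5986)
x - (-30 - 106)*(-18) = 5986 - (-30 - 106)*(-18) = 5986 - (-136)*(-18) = 5986 - 1*2448 = 5986 - 2448 = 3538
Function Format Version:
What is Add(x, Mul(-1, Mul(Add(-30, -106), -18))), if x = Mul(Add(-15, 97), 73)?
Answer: 3538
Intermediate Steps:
x = 5986 (x = Mul(82, 73) = 5986)
Add(x, Mul(-1, Mul(Add(-30, -106), -18))) = Add(5986, Mul(-1, Mul(Add(-30, -106), -18))) = Add(5986, Mul(-1, Mul(-136, -18))) = Add(5986, Mul(-1, 2448)) = Add(5986, -2448) = 3538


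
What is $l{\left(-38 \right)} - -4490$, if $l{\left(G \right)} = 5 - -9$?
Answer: $4504$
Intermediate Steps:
$l{\left(G \right)} = 14$ ($l{\left(G \right)} = 5 + 9 = 14$)
$l{\left(-38 \right)} - -4490 = 14 - -4490 = 14 + 4490 = 4504$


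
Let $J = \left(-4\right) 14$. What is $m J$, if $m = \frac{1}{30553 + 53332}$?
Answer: $- \frac{56}{83885} \approx -0.00066758$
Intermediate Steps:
$m = \frac{1}{83885} \approx 1.1921 \cdot 10^{-5}$
$J = -56$
$m J = \frac{1}{83885} \left(-56\right) = - \frac{56}{83885}$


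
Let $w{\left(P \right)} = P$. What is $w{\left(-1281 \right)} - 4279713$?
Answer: $-4280994$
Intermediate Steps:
$w{\left(-1281 \right)} - 4279713 = -1281 - 4279713 = -4280994$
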